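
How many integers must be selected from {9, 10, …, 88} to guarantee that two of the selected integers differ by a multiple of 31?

Group the integers by remainder mod 31; there are 31 residue classes, each nonempty in this range.
Choosing one from each class (31 integers) avoids any shared remainder.
One more choice must repeat a class, so two differ by a multiple of 31. Hence 31 + 1 = 32.

32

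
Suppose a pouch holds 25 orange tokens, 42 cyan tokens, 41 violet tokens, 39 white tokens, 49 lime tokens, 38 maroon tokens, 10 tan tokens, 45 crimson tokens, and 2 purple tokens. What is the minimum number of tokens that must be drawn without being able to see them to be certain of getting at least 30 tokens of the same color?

Treat the 9 colors as pigeonholes.
In the worst case we take at most 29 of each color, but all 25 orange, all 10 tan, and all 2 purple (fewer than 29), giving 25 + 29 + 29 + 29 + 29 + 29 + 10 + 29 + 2 = 211.
One more token then forces some color to 30, so 211 + 1 = 212.

212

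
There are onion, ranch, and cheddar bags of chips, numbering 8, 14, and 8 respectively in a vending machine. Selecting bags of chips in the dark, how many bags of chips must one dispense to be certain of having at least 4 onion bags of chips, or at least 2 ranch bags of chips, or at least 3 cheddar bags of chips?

7

The worst case stops just short of every target: 3 onion, 1 ranch, 2 cheddar — 3 + 1 + 2 = 6 bags of chips.
One more bag of chips must push some flavor to its target, so 6 + 1 = 7.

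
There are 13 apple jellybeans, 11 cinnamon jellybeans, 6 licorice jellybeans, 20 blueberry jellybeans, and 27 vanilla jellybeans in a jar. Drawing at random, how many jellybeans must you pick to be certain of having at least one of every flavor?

The hardest flavor to obtain is licorice: we could draw every other jellybean first — 77 − 6 = 71 jellybeans — without a single licorice one.
The next draw must be licorice, so 71 + 1 = 72.

72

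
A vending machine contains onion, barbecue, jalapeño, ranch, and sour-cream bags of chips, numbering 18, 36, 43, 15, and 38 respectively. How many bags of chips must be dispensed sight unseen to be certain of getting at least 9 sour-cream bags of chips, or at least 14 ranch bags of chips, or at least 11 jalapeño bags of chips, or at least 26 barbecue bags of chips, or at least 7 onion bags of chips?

63

The worst case stops just short of every target: 6 onion, 25 barbecue, 10 jalapeño, 13 ranch, 8 sour-cream — 6 + 25 + 10 + 13 + 8 = 62 bags of chips.
One more bag of chips must push some flavor to its target, so 62 + 1 = 63.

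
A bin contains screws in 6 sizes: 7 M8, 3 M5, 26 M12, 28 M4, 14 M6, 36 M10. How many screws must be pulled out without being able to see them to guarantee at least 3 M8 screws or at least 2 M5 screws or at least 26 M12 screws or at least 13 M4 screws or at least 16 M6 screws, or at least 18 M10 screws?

72

The worst case stops just short of every target: 2 M8, 1 M5, 25 M12, 12 M4, all 14 M6, 17 M10 — 2 + 1 + 25 + 12 + 14 + 17 = 71 screws.
One more screw must push some size to its target, so 71 + 1 = 72.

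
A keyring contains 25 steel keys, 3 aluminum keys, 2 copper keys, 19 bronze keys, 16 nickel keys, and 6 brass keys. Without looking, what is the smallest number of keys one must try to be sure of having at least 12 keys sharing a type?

45

Treat the 6 types as pigeonholes.
In the worst case we take at most 11 of each type, but all 3 aluminum, all 2 copper, and all 6 brass (fewer than 11), giving 11 + 3 + 2 + 11 + 11 + 6 = 44.
One more key then forces some type to 12, so 44 + 1 = 45.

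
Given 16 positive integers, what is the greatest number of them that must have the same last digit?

There are 10 possible last digits, which serve as the pigeonholes.
If each of the 10 possible last digits held at most 1, the total would be at most 10 × 1 = 10 < 16, a contradiction.
So at least one holds ⌈16/10⌉ = 2.

2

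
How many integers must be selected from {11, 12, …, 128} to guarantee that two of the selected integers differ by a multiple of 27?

Group the integers by remainder mod 27; there are 27 residue classes, each nonempty in this range.
Choosing one from each class (27 integers) avoids any shared remainder.
One more choice must repeat a class, so two differ by a multiple of 27. Hence 27 + 1 = 28.

28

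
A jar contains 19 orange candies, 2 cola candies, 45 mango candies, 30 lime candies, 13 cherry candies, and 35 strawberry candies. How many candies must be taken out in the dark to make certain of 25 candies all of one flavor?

107

In the worst case we take at most 24 of each flavor, but all 19 orange, all 2 cola, and all 13 cherry (fewer than 24), giving 19 + 2 + 24 + 24 + 13 + 24 = 106.
One more candy then forces some flavor to 25, so 106 + 1 = 107.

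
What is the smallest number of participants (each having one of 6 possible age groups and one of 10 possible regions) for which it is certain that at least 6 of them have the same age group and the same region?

301

There are 6 × 10 = 60 (age group, region) combinations acting as pigeonholes.
With 60 × 5 = 300 participants we could place exactly 5 in each, with no (age group, region) pair reaching 6.
One more forces some (age group, region) pair to hold 6, so 300 + 1 = 301.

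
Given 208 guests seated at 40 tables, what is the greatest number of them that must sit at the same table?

6

If each of the 40 tables held at most 5, the total would be at most 40 × 5 = 200 < 208, a contradiction.
So at least one holds ⌈208/40⌉ = 6.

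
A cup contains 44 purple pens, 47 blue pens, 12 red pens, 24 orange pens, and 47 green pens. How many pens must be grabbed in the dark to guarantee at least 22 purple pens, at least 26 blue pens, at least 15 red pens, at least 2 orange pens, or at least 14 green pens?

The worst case stops just short of every target: 21 purple, 25 blue, all 12 red, 1 orange, 13 green — 21 + 25 + 12 + 1 + 13 = 72 pens.
One more pen must push some ink color to its target, so 72 + 1 = 73.

73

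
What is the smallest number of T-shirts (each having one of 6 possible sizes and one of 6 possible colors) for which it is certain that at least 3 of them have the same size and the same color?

There are 6 × 6 = 36 (size, color) combinations acting as pigeonholes.
With 36 × 2 = 72 T-shirts we could place exactly 2 in each, with no (size, color) pair reaching 3.
One more forces some (size, color) pair to hold 3, so 72 + 1 = 73.

73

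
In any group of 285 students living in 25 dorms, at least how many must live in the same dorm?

If each of the 25 dorms held at most 11, the total would be at most 25 × 11 = 275 < 285, a contradiction.
So at least one holds ⌈285/25⌉ = 12.

12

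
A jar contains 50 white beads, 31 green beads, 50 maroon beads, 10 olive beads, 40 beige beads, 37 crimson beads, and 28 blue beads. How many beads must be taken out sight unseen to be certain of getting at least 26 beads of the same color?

161

Treat the 7 colors as pigeonholes.
In the worst case we take at most 25 of each color, but all 10 olive (fewer than 25), giving 25 + 25 + 25 + 10 + 25 + 25 + 25 = 160.
One more bead then forces some color to 26, so 160 + 1 = 161.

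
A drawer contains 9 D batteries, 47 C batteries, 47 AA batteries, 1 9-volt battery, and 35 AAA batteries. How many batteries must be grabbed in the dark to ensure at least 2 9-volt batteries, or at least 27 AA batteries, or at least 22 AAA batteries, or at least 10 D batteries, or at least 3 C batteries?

60

The worst case stops just short of every target: 9 D, 2 C, 26 AA, 1 9-volt, 21 AAA — 9 + 2 + 26 + 1 + 21 = 59 batteries.
One more battery must push some type to its target, so 59 + 1 = 60.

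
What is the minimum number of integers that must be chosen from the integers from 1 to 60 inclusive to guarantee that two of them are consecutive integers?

Partition {1, …, 60} into 30 pairs: {1,2}, {3,4}, …, {59,60}.
Choosing 30 integers — say the 30 even numbers 2, 4, …, 60 — takes one from each pair and avoids the property.
Choosing 31 forces two into the same pair by pigeonhole, and those are consecutive. So 31.

31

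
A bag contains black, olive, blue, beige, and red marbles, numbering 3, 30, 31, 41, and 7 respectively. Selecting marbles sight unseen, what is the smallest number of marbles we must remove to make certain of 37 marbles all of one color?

In the worst case we take at most 36 of each color, but all 3 black, all 30 olive, all 31 blue, and all 7 red (fewer than 36), giving 3 + 30 + 31 + 36 + 7 = 107.
One more marble then forces some color to 37, so 107 + 1 = 108.

108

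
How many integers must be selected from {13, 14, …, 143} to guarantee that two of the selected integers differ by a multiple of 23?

24

Group the integers by remainder mod 23; there are 23 residue classes, each nonempty in this range.
Choosing one from each class (23 integers) avoids any shared remainder.
One more choice must repeat a class, so two differ by a multiple of 23. Hence 23 + 1 = 24.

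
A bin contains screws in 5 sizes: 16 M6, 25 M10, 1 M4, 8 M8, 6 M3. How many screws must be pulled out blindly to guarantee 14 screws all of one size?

42

Treat the 5 sizes as pigeonholes.
In the worst case we take at most 13 of each size, but all 1 M4, all 8 M8, and all 6 M3 (fewer than 13), giving 13 + 13 + 1 + 8 + 6 = 41.
One more screw then forces some size to 14, so 41 + 1 = 42.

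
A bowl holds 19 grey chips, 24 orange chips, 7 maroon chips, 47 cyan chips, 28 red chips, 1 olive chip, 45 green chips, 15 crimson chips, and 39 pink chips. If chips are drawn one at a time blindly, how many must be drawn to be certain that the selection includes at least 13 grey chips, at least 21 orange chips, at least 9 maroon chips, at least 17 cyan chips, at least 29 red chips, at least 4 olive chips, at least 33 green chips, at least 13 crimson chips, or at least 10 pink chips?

The worst case stops just short of every target: 12 grey, 20 orange, all 7 maroon, 16 cyan, 28 red, all 1 olive, 32 green, 12 crimson, 9 pink — 12 + 20 + 7 + 16 + 28 + 1 + 32 + 12 + 9 = 137 chips.
One more chip must push some color to its target, so 137 + 1 = 138.

138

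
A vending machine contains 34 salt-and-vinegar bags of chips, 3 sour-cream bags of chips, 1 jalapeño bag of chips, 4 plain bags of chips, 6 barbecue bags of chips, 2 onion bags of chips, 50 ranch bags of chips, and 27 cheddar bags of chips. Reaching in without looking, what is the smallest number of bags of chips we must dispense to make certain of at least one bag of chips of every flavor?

127

The hardest flavor to obtain is jalapeño: we could draw every other bag of chips first — 127 − 1 = 126 bags of chips — without a single jalapeño one.
The next draw must be jalapeño, so 126 + 1 = 127.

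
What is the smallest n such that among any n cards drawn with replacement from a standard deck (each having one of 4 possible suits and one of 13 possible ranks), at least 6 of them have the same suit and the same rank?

261

There are 4 × 13 = 52 (suit, rank) combinations acting as pigeonholes.
With 52 × 5 = 260 cards drawn with replacement from a standard deck we could place exactly 5 in each, with no (suit, rank) pair reaching 6.
One more forces some (suit, rank) pair to hold 6, so 260 + 1 = 261.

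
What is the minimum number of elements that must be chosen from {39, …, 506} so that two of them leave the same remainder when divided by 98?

Use the pigeonhole principle on residue classes: group the integers by remainder mod 98; there are 98 residue classes, each nonempty in this range.
Choosing one from each class (98 integers) avoids any shared remainder.
One more choice must repeat a class, so two differ by a multiple of 98. Hence 98 + 1 = 99.

99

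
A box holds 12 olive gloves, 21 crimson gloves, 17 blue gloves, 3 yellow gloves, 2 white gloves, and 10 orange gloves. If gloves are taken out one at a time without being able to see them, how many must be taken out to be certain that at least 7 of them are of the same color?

30

Treat the 6 colors as pigeonholes.
In the worst case we take at most 6 of each color, but all 3 yellow and all 2 white (fewer than 6), giving 6 + 6 + 6 + 3 + 2 + 6 = 29.
One more glove then forces some color to 7, so 29 + 1 = 30.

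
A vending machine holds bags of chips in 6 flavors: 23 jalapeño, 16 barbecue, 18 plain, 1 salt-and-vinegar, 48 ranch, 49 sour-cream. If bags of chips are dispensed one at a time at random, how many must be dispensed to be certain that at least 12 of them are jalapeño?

144

To avoid jalapeño bags of chips as long as possible, exhaust the other 5 flavors first.
The worst case draws every non-jalapeño bag of chips first: 16 + 18 + 1 + 48 + 49 = 132.
The next 12 draws are then forced to be jalapeño, giving 132 + 12 = 144.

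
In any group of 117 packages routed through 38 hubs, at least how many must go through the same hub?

4

If each of the 38 hubs held at most 3, the total would be at most 38 × 3 = 114 < 117, a contradiction.
So at least one holds ⌈117/38⌉ = 4.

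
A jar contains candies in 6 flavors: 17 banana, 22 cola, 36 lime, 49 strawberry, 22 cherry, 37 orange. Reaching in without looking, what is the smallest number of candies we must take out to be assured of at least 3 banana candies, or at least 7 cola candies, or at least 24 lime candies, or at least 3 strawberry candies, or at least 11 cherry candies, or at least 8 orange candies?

51

Each of the 6 flavors has its own threshold; avoid all of them simultaneously.
The worst case stops just short of every target: 2 banana, 6 cola, 23 lime, 2 strawberry, 10 cherry, 7 orange — 2 + 6 + 23 + 2 + 10 + 7 = 50 candies.
One more candy must push some flavor to its target, so 50 + 1 = 51.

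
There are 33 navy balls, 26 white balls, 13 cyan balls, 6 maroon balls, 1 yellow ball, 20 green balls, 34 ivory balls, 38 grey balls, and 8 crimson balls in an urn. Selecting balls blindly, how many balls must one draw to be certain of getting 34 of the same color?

Treat the 9 colors as pigeonholes.
In the worst case we take at most 33 of each color, but all 26 white, all 13 cyan, all 6 maroon, all 1 yellow, all 20 green, and all 8 crimson (fewer than 33), giving 33 + 26 + 13 + 6 + 1 + 20 + 33 + 33 + 8 = 173.
One more ball then forces some color to 34, so 173 + 1 = 174.

174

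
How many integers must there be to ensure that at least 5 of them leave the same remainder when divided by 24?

97

There are 24 residue classes modulo 24 acting as pigeonholes.
With 24 × 4 = 96 integers we could place exactly 4 in each, with no class reaching 5.
One more forces some class to hold 5, so 96 + 1 = 97.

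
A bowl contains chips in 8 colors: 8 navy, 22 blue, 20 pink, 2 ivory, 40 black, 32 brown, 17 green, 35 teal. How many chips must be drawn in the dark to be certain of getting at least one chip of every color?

The hardest color to obtain is ivory: we could draw every other chip first — 176 − 2 = 174 chips — without a single ivory one.
The next draw must be ivory, so 174 + 1 = 175.

175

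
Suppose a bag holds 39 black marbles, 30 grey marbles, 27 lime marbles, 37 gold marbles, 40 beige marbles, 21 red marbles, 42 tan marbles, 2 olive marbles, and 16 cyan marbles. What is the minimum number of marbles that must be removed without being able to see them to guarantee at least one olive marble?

253

The worst case draws every non-olive marble first: 39 + 30 + 27 + 37 + 40 + 21 + 42 + 16 = 252.
The next draw is then forced to be olive, giving 252 + 1 = 253.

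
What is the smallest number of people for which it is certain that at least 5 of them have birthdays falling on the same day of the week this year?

29

There are 7 days of the week acting as pigeonholes.
With 7 × 4 = 28 people we could place exactly 4 in each, with no class reaching 5.
One more forces some class to hold 5, so 28 + 1 = 29.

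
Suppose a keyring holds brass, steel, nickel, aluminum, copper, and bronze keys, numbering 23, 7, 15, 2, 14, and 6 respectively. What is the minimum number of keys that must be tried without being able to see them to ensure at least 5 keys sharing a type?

23

In the worst case we take at most 4 of each type, but all 2 aluminum (fewer than 4), giving 4 + 4 + 4 + 2 + 4 + 4 = 22.
One more key then forces some type to 5, so 22 + 1 = 23.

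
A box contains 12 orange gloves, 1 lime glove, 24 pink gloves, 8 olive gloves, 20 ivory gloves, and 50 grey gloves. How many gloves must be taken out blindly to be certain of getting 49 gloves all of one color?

114

In the worst case we take at most 48 of each color, but all 12 orange, all 1 lime, all 24 pink, all 8 olive, and all 20 ivory (fewer than 48), giving 12 + 1 + 24 + 8 + 20 + 48 = 113.
One more glove then forces some color to 49, so 113 + 1 = 114.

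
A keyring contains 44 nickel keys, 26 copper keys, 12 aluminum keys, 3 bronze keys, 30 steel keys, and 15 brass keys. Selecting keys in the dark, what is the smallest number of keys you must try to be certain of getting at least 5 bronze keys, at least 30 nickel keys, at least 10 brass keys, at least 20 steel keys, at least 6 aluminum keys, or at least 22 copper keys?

87

The worst case stops just short of every target: 29 nickel, 21 copper, 5 aluminum, all 3 bronze, 19 steel, 9 brass — 29 + 21 + 5 + 3 + 19 + 9 = 86 keys.
One more key must push some type to its target, so 86 + 1 = 87.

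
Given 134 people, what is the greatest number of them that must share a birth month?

There are 12 months of the year, which serve as the pigeonholes.
If each of the 12 months of the year held at most 11, the total would be at most 12 × 11 = 132 < 134, a contradiction.
So at least one holds ⌈134/12⌉ = 12.

12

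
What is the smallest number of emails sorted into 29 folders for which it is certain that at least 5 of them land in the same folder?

117

There are 29 folders acting as pigeonholes.
With 29 × 4 = 116 emails we could place exactly 4 in each, with no class reaching 5.
One more forces some class to hold 5, so 116 + 1 = 117.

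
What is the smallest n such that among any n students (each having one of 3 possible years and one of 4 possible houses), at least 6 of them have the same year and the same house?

61

There are 3 × 4 = 12 (year, house) combinations acting as pigeonholes.
With 12 × 5 = 60 students we could place exactly 5 in each, with no (year, house) pair reaching 6.
One more forces some (year, house) pair to hold 6, so 60 + 1 = 61.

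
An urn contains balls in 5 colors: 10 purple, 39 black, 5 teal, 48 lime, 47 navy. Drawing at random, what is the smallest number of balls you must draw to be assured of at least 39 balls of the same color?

130

In the worst case we take at most 38 of each color, but all 10 purple and all 5 teal (fewer than 38), giving 10 + 38 + 5 + 38 + 38 = 129.
One more ball then forces some color to 39, so 129 + 1 = 130.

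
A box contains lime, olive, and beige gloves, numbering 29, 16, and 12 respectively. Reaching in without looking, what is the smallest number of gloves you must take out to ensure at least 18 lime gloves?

To avoid lime gloves as long as possible, exhaust the other 2 colors first.
The worst case draws every non-lime glove first: 16 + 12 = 28.
The next 18 draws are then forced to be lime, giving 28 + 18 = 46.

46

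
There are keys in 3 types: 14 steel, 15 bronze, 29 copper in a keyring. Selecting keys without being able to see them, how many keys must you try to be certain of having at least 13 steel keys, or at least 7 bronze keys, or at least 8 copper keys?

The worst case stops just short of every target: 12 steel, 6 bronze, 7 copper — 12 + 6 + 7 = 25 keys.
One more key must push some type to its target, so 25 + 1 = 26.

26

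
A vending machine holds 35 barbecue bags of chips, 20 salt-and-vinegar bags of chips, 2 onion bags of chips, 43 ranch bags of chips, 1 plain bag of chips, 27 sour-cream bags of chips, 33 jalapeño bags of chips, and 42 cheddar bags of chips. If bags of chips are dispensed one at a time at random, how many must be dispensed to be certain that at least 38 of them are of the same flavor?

In the worst case we take at most 37 of each flavor, but all 35 barbecue, all 20 salt-and-vinegar, all 2 onion, all 1 plain, all 27 sour-cream, and all 33 jalapeño (fewer than 37), giving 35 + 20 + 2 + 37 + 1 + 27 + 33 + 37 = 192.
One more bag of chips then forces some flavor to 38, so 192 + 1 = 193.

193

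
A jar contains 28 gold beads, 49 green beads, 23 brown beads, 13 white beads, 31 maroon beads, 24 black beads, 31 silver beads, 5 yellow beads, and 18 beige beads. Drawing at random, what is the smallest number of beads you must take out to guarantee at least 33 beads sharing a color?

206

Treat the 9 colors as pigeonholes.
In the worst case we take at most 32 of each color, but all 28 gold, all 23 brown, all 13 white, all 31 maroon, all 24 black, all 31 silver, all 5 yellow, and all 18 beige (fewer than 32), giving 28 + 32 + 23 + 13 + 31 + 24 + 31 + 5 + 18 = 205.
One more bead then forces some color to 33, so 205 + 1 = 206.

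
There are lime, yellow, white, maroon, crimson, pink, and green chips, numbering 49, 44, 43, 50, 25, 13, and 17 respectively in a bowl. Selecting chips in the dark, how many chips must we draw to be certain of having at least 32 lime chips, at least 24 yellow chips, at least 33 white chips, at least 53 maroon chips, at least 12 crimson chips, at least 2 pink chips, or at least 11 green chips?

Each of the 7 colors has its own threshold; avoid all of them simultaneously.
The worst case stops just short of every target: 31 lime, 23 yellow, 32 white, all 50 maroon, 11 crimson, 1 pink, 10 green — 31 + 23 + 32 + 50 + 11 + 1 + 10 = 158 chips.
One more chip must push some color to its target, so 158 + 1 = 159.

159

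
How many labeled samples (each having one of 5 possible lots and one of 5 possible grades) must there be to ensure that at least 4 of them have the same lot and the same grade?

76

There are 5 × 5 = 25 (lot, grade) combinations acting as pigeonholes.
With 25 × 3 = 75 labeled samples we could place exactly 3 in each, with no (lot, grade) pair reaching 4.
One more forces some (lot, grade) pair to hold 4, so 75 + 1 = 76.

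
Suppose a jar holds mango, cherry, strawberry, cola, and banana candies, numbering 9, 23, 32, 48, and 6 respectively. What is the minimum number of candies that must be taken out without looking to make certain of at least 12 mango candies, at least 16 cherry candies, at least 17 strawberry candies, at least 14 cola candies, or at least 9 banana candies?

60

The worst case stops just short of every target: all 9 mango, 15 cherry, 16 strawberry, 13 cola, all 6 banana — 9 + 15 + 16 + 13 + 6 = 59 candies.
One more candy must push some flavor to its target, so 59 + 1 = 60.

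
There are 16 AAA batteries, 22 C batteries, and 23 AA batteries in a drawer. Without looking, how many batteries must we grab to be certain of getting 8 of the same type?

22

Treat the 3 types as pigeonholes.
The worst case takes 7 batteries of each type without reaching 8 of any: 3 × 7 = 21.
The next battery must bring some type to 8, so 21 + 1 = 22.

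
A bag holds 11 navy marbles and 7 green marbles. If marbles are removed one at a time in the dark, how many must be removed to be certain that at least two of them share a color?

3

Treat the 2 colors as pigeonholes.
The worst case takes 1 marble of each color without reaching 2 of any: 2 × 1 = 2.
The next marble must bring some color to 2, so 2 + 1 = 3.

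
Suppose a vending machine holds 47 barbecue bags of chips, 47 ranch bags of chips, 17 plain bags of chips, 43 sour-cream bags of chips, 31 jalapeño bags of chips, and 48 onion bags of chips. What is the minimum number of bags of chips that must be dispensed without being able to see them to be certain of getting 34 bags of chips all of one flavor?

181

In the worst case we take at most 33 of each flavor, but all 17 plain and all 31 jalapeño (fewer than 33), giving 33 + 33 + 17 + 33 + 31 + 33 = 180.
One more bag of chips then forces some flavor to 34, so 180 + 1 = 181.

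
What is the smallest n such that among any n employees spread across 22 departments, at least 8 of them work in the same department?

There are 22 departments acting as pigeonholes.
With 22 × 7 = 154 employees we could place exactly 7 in each, with no class reaching 8.
One more forces some class to hold 8, so 154 + 1 = 155.

155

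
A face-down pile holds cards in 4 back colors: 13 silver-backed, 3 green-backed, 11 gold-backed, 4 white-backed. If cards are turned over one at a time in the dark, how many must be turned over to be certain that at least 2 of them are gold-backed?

To avoid gold-backed cards as long as possible, exhaust the other 3 back colors first.
The worst case draws every non-gold-backed card first: 13 + 3 + 4 = 20.
The next 2 draws are then forced to be gold-backed, giving 20 + 2 = 22.

22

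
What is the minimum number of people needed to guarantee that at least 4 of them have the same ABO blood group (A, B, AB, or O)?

There are 4 ABO blood groups acting as pigeonholes.
With 4 × 3 = 12 people we could place exactly 3 in each, with no class reaching 4.
One more forces some class to hold 4, so 12 + 1 = 13.

13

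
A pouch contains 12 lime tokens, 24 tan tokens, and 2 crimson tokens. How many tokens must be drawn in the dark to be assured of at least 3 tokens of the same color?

Treat the 3 colors as pigeonholes.
The worst case takes 2 tokens of each color without reaching 3 of any: 3 × 2 = 6.
The next token must bring some color to 3, so 6 + 1 = 7.

7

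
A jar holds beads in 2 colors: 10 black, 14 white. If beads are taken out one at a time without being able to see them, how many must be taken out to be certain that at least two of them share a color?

Treat the 2 colors as pigeonholes.
The worst case takes 1 bead of each color without reaching 2 of any: 2 × 1 = 2.
The next bead must bring some color to 2, so 2 + 1 = 3.

3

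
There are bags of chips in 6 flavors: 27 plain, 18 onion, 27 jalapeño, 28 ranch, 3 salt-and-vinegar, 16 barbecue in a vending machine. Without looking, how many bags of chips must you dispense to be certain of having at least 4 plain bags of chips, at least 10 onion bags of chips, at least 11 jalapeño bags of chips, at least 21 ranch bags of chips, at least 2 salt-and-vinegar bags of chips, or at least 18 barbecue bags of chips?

60

The worst case stops just short of every target: 3 plain, 9 onion, 10 jalapeño, 20 ranch, 1 salt-and-vinegar, all 16 barbecue — 3 + 9 + 10 + 20 + 1 + 16 = 59 bags of chips.
One more bag of chips must push some flavor to its target, so 59 + 1 = 60.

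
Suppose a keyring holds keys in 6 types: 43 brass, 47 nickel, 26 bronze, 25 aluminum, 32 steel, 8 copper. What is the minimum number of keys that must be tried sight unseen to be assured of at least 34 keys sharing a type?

In the worst case we take at most 33 of each type, but all 26 bronze, all 25 aluminum, all 32 steel, and all 8 copper (fewer than 33), giving 33 + 33 + 26 + 25 + 32 + 8 = 157.
One more key then forces some type to 34, so 157 + 1 = 158.

158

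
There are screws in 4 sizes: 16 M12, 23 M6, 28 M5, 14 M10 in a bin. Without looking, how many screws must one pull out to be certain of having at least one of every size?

The hardest size to obtain is M10: we could draw every other screw first — 81 − 14 = 67 screws — without a single M10 one.
The next draw must be M10, so 67 + 1 = 68.

68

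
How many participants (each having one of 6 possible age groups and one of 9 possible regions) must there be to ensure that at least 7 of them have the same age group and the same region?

There are 6 × 9 = 54 (age group, region) combinations acting as pigeonholes.
With 54 × 6 = 324 participants we could place exactly 6 in each, with no (age group, region) pair reaching 7.
One more forces some (age group, region) pair to hold 7, so 324 + 1 = 325.

325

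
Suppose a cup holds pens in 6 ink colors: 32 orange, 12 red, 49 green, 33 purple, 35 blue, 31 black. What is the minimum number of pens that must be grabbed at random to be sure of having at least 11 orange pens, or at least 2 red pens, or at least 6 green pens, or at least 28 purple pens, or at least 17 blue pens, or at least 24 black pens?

The worst case stops just short of every target: 10 orange, 1 red, 5 green, 27 purple, 16 blue, 23 black — 10 + 1 + 5 + 27 + 16 + 23 = 82 pens.
One more pen must push some ink color to its target, so 82 + 1 = 83.

83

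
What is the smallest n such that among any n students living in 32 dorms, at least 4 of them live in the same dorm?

There are 32 dorms acting as pigeonholes.
With 32 × 3 = 96 students we could place exactly 3 in each, with no class reaching 4.
One more forces some class to hold 4, so 96 + 1 = 97.

97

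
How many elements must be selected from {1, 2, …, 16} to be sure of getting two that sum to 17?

9

Partition {1, …, 16} into 8 pairs: {1,16}, {2,15}, …, {8,9}.
Choosing 8 integers — say the integers 1 through 8 — takes one from each pair and avoids the property.
Choosing 9 forces two into the same pair by pigeonhole, and those sum to 17. So 9.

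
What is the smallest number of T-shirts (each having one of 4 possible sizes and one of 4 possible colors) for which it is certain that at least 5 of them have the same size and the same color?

There are 4 × 4 = 16 (size, color) combinations acting as pigeonholes.
With 16 × 4 = 64 T-shirts we could place exactly 4 in each, with no (size, color) pair reaching 5.
One more forces some (size, color) pair to hold 5, so 64 + 1 = 65.

65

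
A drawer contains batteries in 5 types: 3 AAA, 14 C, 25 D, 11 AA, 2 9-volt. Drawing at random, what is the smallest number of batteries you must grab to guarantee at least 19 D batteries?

49

The worst case draws every non-D battery first: 3 + 14 + 11 + 2 = 30.
The next 19 draws are then forced to be D, giving 30 + 19 = 49.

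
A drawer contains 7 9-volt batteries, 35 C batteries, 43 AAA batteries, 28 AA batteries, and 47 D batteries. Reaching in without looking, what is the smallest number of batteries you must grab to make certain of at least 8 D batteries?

To avoid D batteries as long as possible, exhaust the other 4 types first.
The worst case draws every non-D battery first: 7 + 35 + 43 + 28 = 113.
The next 8 draws are then forced to be D, giving 113 + 8 = 121.

121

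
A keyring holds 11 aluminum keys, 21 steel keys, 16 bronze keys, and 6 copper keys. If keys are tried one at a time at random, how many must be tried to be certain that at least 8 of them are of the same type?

28

Treat the 4 types as pigeonholes.
In the worst case we take at most 7 of each type, but all 6 copper (fewer than 7), giving 7 + 7 + 7 + 6 = 27.
One more key then forces some type to 8, so 27 + 1 = 28.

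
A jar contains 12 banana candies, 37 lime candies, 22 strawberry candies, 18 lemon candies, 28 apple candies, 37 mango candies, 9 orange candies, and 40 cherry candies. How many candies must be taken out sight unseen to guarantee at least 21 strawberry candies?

To avoid strawberry candies as long as possible, exhaust the other 7 flavors first.
The worst case draws every non-strawberry candy first: 12 + 37 + 18 + 28 + 37 + 9 + 40 = 181.
The next 21 draws are then forced to be strawberry, giving 181 + 21 = 202.

202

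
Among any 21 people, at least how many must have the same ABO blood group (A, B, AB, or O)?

The 21 people fall into 4 ABO blood groups.
If each of the 4 ABO blood groups held at most 5, the total would be at most 4 × 5 = 20 < 21, a contradiction.
So at least one holds ⌈21/4⌉ = 6.

6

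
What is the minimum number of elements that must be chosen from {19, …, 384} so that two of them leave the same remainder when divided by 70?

71

Group the integers by remainder mod 70; there are 70 residue classes, each nonempty in this range.
Choosing one from each class (70 integers) avoids any shared remainder.
One more choice must repeat a class, so two differ by a multiple of 70. Hence 70 + 1 = 71.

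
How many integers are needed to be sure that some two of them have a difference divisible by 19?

Two integers differ by a multiple of 19 exactly when they share a remainder mod 19.
There are 19 residue classes mod 19, so 19 integers can all lie in distinct classes.
One more integer must repeat a residue, giving a difference divisible by 19. So n = 19 + 1 = 20.

20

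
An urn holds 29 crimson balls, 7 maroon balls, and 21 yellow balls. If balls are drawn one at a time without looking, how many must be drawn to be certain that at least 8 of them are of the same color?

22

The worst case takes 7 balls of each color without reaching 8 of any: 3 × 7 = 21.
The next ball must bring some color to 8, so 21 + 1 = 22.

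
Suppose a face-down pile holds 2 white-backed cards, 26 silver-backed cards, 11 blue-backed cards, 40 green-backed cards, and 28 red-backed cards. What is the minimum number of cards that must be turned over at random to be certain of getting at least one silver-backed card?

The worst case draws every non-silver-backed card first: 2 + 11 + 40 + 28 = 81.
The next draw is then forced to be silver-backed, giving 81 + 1 = 82.

82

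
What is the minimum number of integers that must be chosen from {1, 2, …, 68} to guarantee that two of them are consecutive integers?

35

Partition {1, …, 68} into 34 pairs: {1,2}, {3,4}, …, {67,68}.
Choosing 34 integers — say the 34 even numbers 2, 4, …, 68 — takes one from each pair and avoids the property.
Choosing 35 forces two into the same pair by pigeonhole, and those are consecutive. So 35.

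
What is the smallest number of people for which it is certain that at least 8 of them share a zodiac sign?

There are 12 zodiac signs acting as pigeonholes.
With 12 × 7 = 84 people we could place exactly 7 in each, with no class reaching 8.
One more forces some class to hold 8, so 84 + 1 = 85.

85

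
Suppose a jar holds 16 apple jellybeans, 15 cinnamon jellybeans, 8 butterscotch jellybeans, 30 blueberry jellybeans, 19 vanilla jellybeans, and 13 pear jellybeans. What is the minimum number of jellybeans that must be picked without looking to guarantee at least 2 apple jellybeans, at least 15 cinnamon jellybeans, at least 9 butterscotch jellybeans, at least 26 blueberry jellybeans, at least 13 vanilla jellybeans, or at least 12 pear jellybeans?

The worst case stops just short of every target: 1 apple, 14 cinnamon, 8 butterscotch, 25 blueberry, 12 vanilla, 11 pear — 1 + 14 + 8 + 25 + 12 + 11 = 71 jellybeans.
One more jellybean must push some flavor to its target, so 71 + 1 = 72.

72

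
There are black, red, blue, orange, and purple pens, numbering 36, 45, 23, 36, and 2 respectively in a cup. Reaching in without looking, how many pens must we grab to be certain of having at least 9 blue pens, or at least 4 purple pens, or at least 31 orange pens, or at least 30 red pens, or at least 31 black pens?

100

Each of the 5 ink colors has its own threshold; avoid all of them simultaneously.
The worst case stops just short of every target: 30 black, 29 red, 8 blue, 30 orange, all 2 purple — 30 + 29 + 8 + 30 + 2 = 99 pens.
One more pen must push some ink color to its target, so 99 + 1 = 100.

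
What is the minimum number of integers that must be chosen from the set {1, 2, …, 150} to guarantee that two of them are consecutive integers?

Partition {1, …, 150} into 75 pairs: {1,2}, {3,4}, …, {149,150}.
Choosing 75 integers — say the 75 even numbers 2, 4, …, 150 — takes one from each pair and avoids the property.
Choosing 76 forces two into the same pair by pigeonhole, and those are consecutive. So 76.

76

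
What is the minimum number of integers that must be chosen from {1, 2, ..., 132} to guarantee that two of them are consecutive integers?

67

Partition {1, …, 132} into 66 pairs: {1,2}, {3,4}, …, {131,132}.
Choosing 66 integers — say the 66 even numbers 2, 4, …, 132 — takes one from each pair and avoids the property.
Choosing 67 forces two into the same pair by pigeonhole, and those are consecutive. So 67.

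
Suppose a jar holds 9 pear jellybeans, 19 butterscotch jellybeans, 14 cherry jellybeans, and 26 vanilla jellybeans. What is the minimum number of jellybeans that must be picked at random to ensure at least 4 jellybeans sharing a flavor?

13

The worst case takes 3 jellybeans of each flavor without reaching 4 of any: 4 × 3 = 12.
The next jellybean must bring some flavor to 4, so 12 + 1 = 13.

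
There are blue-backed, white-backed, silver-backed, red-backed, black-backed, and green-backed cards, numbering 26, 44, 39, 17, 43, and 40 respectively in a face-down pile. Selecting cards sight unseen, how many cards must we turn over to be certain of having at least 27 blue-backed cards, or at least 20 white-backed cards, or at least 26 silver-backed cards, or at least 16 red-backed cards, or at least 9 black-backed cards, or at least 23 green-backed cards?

116

Each of the 6 back colors has its own threshold; avoid all of them simultaneously.
The worst case stops just short of every target: 26 blue-backed, 19 white-backed, 25 silver-backed, 15 red-backed, 8 black-backed, 22 green-backed — 26 + 19 + 25 + 15 + 8 + 22 = 115 cards.
One more card must push some back color to its target, so 115 + 1 = 116.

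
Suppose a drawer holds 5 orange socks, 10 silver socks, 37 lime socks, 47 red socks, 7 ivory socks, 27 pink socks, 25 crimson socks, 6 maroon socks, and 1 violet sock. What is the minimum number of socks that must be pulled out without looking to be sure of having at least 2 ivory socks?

160

The worst case draws every non-ivory sock first: 5 + 10 + 37 + 47 + 27 + 25 + 6 + 1 = 158.
The next 2 draws are then forced to be ivory, giving 158 + 2 = 160.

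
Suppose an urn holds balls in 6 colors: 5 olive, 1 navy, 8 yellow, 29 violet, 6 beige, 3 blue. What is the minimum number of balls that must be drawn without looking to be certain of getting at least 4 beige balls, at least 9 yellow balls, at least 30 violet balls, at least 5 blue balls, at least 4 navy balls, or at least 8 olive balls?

Each of the 6 colors has its own threshold; avoid all of them simultaneously.
The worst case stops just short of every target: all 5 olive, all 1 navy, 8 yellow, 29 violet, 3 beige, all 3 blue — 5 + 1 + 8 + 29 + 3 + 3 = 49 balls.
One more ball must push some color to its target, so 49 + 1 = 50.

50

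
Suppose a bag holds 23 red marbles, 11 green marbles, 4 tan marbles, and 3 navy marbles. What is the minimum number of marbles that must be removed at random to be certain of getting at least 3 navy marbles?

41

The worst case draws every non-navy marble first: 23 + 11 + 4 = 38.
The next 3 draws are then forced to be navy, giving 38 + 3 = 41.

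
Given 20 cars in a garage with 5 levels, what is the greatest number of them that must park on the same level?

The 20 cars fall into 5 levels.
If each of the 5 levels held at most 3, the total would be at most 5 × 3 = 15 < 20, a contradiction.
So at least one holds ⌈20/5⌉ = 4.

4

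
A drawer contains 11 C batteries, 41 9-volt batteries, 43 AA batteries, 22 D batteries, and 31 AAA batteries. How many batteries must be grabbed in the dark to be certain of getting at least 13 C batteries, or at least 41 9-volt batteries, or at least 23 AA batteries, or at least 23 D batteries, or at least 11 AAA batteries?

106

The worst case stops just short of every target: all 11 C, 40 9-volt, 22 AA, 22 D, 10 AAA — 11 + 40 + 22 + 22 + 10 = 105 batteries.
One more battery must push some type to its target, so 105 + 1 = 106.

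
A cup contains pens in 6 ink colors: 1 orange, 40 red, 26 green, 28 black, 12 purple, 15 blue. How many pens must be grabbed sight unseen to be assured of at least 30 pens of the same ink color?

In the worst case we take at most 29 of each ink color, but all 1 orange, all 26 green, all 28 black, all 12 purple, and all 15 blue (fewer than 29), giving 1 + 29 + 26 + 28 + 12 + 15 = 111.
One more pen then forces some ink color to 30, so 111 + 1 = 112.

112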